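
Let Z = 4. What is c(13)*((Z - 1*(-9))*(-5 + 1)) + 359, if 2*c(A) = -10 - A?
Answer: 957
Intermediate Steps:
c(A) = -5 - A/2 (c(A) = (-10 - A)/2 = -5 - A/2)
c(13)*((Z - 1*(-9))*(-5 + 1)) + 359 = (-5 - ½*13)*((4 - 1*(-9))*(-5 + 1)) + 359 = (-5 - 13/2)*((4 + 9)*(-4)) + 359 = -299*(-4)/2 + 359 = -23/2*(-52) + 359 = 598 + 359 = 957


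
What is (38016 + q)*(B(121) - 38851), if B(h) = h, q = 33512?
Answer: -2770279440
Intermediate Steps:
(38016 + q)*(B(121) - 38851) = (38016 + 33512)*(121 - 38851) = 71528*(-38730) = -2770279440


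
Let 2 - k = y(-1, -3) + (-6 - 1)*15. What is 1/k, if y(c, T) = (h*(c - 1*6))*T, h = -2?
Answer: 1/149 ≈ 0.0067114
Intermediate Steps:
y(c, T) = T*(12 - 2*c) (y(c, T) = (-2*(c - 1*6))*T = (-2*(c - 6))*T = (-2*(-6 + c))*T = (12 - 2*c)*T = T*(12 - 2*c))
k = 149 (k = 2 - (2*(-3)*(6 - 1*(-1)) + (-6 - 1)*15) = 2 - (2*(-3)*(6 + 1) - 7*15) = 2 - (2*(-3)*7 - 105) = 2 - (-42 - 105) = 2 - 1*(-147) = 2 + 147 = 149)
1/k = 1/149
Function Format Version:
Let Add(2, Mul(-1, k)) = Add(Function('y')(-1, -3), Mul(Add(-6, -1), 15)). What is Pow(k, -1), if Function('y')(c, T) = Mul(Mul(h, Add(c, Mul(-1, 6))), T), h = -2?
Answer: Rational(1, 149) ≈ 0.0067114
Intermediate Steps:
Function('y')(c, T) = Mul(T, Add(12, Mul(-2, c))) (Function('y')(c, T) = Mul(Mul(-2, Add(c, Mul(-1, 6))), T) = Mul(Mul(-2, Add(c, -6)), T) = Mul(Mul(-2, Add(-6, c)), T) = Mul(Add(12, Mul(-2, c)), T) = Mul(T, Add(12, Mul(-2, c))))
k = 149 (k = Add(2, Mul(-1, Add(Mul(2, -3, Add(6, Mul(-1, -1))), Mul(Add(-6, -1), 15)))) = Add(2, Mul(-1, Add(Mul(2, -3, Add(6, 1)), Mul(-7, 15)))) = Add(2, Mul(-1, Add(Mul(2, -3, 7), -105))) = Add(2, Mul(-1, Add(-42, -105))) = Add(2, Mul(-1, -147)) = Add(2, 147) = 149)
Pow(k, -1) = Pow(149, -1) = Rational(1, 149)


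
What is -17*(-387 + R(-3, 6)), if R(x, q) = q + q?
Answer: 6375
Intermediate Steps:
R(x, q) = 2*q
-17*(-387 + R(-3, 6)) = -17*(-387 + 2*6) = -17*(-387 + 12) = -17*(-375) = 6375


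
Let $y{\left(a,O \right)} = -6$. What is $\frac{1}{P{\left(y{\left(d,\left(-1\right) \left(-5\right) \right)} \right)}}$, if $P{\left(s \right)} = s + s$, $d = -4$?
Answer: $- \frac{1}{12} \approx -0.083333$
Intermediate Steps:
$P{\left(s \right)} = 2 s$
$\frac{1}{P{\left(y{\left(d,\left(-1\right) \left(-5\right) \right)} \right)}} = \frac{1}{2 \left(-6\right)} = \frac{1}{-12} = - \frac{1}{12}$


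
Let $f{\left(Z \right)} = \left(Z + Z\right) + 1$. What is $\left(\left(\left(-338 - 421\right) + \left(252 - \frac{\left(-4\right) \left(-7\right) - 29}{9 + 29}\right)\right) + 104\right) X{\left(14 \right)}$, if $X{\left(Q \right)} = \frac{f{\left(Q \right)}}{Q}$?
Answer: $- \frac{444077}{532} \approx -834.73$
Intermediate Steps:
$f{\left(Z \right)} = 1 + 2 Z$ ($f{\left(Z \right)} = 2 Z + 1 = 1 + 2 Z$)
$X{\left(Q \right)} = \frac{1 + 2 Q}{Q}$
$\left(\left(\left(-338 - 421\right) + \left(252 - \frac{\left(-4\right) \left(-7\right) - 29}{9 + 29}\right)\right) + 104\right) X{\left(14 \right)} = \left(\left(\left(-338 - 421\right) + \left(252 - \frac{\left(-4\right) \left(-7\right) - 29}{9 + 29}\right)\right) + 104\right) \left(2 + \frac{1}{14}\right) = \left(\left(-759 + \left(252 - \frac{28 - 29}{38}\right)\right) + 104\right) \left(2 + \frac{1}{14}\right) = \left(\left(-759 + \left(252 - \left(-1\right) \frac{1}{38}\right)\right) + 104\right) \frac{29}{14} = \left(\left(-759 + \left(252 - - \frac{1}{38}\right)\right) + 104\right) \frac{29}{14} = \left(\left(-759 + \left(252 + \frac{1}{38}\right)\right) + 104\right) \frac{29}{14} = \left(\left(-759 + \frac{9577}{38}\right) + 104\right) \frac{29}{14} = \left(- \frac{19265}{38} + 104\right) \frac{29}{14} = \left(- \frac{15313}{38}\right) \frac{29}{14} = - \frac{444077}{532}$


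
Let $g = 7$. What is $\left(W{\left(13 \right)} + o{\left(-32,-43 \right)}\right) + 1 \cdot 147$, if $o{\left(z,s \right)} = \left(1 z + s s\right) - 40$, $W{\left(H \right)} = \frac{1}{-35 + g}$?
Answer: $\frac{53871}{28} \approx 1924.0$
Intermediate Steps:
$W{\left(H \right)} = - \frac{1}{28}$ ($W{\left(H \right)} = \frac{1}{-35 + 7} = \frac{1}{-28} = - \frac{1}{28}$)
$o{\left(z,s \right)} = -40 + z + s^{2}$ ($o{\left(z,s \right)} = \left(z + s^{2}\right) - 40 = -40 + z + s^{2}$)
$\left(W{\left(13 \right)} + o{\left(-32,-43 \right)}\right) + 1 \cdot 147 = \left(- \frac{1}{28} - \left(72 - 1849\right)\right) + 1 \cdot 147 = \left(- \frac{1}{28} - -1777\right) + 147 = \left(- \frac{1}{28} + 1777\right) + 147 = \frac{49755}{28} + 147 = \frac{53871}{28}$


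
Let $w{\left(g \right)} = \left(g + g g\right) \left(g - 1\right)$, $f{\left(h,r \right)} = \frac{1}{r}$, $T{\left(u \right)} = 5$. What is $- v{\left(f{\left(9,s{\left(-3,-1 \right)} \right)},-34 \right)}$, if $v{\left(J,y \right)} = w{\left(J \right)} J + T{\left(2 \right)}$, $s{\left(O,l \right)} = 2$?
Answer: $- \frac{77}{16} \approx -4.8125$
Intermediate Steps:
$w{\left(g \right)} = \left(-1 + g\right) \left(g + g^{2}\right)$ ($w{\left(g \right)} = \left(g + g^{2}\right) \left(-1 + g\right) = \left(-1 + g\right) \left(g + g^{2}\right)$)
$v{\left(J,y \right)} = 5 + J \left(J^{3} - J\right)$ ($v{\left(J,y \right)} = \left(J^{3} - J\right) J + 5 = J \left(J^{3} - J\right) + 5 = 5 + J \left(J^{3} - J\right)$)
$- v{\left(f{\left(9,s{\left(-3,-1 \right)} \right)},-34 \right)} = - (5 + \left(\frac{1}{2}\right)^{4} - \left(\frac{1}{2}\right)^{2}) = - (5 + \frac{1}{16} - \frac{1}{4}) = \left(-1\right) \frac{77}{16} = - \frac{77}{16}$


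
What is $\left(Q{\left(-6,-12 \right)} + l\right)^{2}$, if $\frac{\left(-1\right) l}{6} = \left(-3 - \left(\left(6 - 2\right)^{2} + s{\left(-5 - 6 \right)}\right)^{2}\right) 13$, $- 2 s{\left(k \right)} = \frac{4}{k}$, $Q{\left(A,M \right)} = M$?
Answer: $\frac{6241073189796}{14641} \approx 4.2627 \cdot 10^{8}$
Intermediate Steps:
$s{\left(k \right)} = - \frac{2}{k}$ ($s{\left(k \right)} = - \frac{4 \frac{1}{k}}{2} = - \frac{2}{k}$)
$l = \frac{2499666}{121}$ ($l = - 6 \left(-3 - \left(\left(6 - 2\right)^{2} - \frac{2}{-5 - 6}\right)^{2}\right) 13 = - 6 \left(-3 - \left(4^{2} - \frac{2}{-5 - 6}\right)^{2}\right) 13 = - 6 \left(-3 - \left(16 - \frac{2}{-11}\right)^{2}\right) 13 = - 6 \left(-3 - \left(16 - - \frac{2}{11}\right)^{2}\right) 13 = - 6 \left(-3 - \left(16 + \frac{2}{11}\right)^{2}\right) 13 = - 6 \left(-3 - \left(\frac{178}{11}\right)^{2}\right) 13 = - 6 \left(-3 - \frac{31684}{121}\right) 13 = - 6 \left(\left(- \frac{32047}{121}\right) 13\right) = \left(-6\right) \left(- \frac{416611}{121}\right) = \frac{2499666}{121} \approx 20658.0$)
$\left(Q{\left(-6,-12 \right)} + l\right)^{2} = \left(-12 + \frac{2499666}{121}\right)^{2} = \left(\frac{2498214}{121}\right)^{2} = \frac{6241073189796}{14641}$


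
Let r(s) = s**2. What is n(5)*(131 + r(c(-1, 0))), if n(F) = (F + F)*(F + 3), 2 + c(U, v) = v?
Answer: 10800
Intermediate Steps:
c(U, v) = -2 + v
n(F) = 2*F*(3 + F) (n(F) = (2*F)*(3 + F) = 2*F*(3 + F))
n(5)*(131 + r(c(-1, 0))) = (2*5*(3 + 5))*(131 + (-2 + 0)**2) = (2*5*8)*(131 + (-2)**2) = 80*(131 + 4) = 80*135 = 10800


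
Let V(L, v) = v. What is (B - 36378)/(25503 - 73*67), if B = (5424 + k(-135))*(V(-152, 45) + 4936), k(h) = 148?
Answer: 13858877/10306 ≈ 1344.7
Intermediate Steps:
B = 27754132 (B = (5424 + 148)*(45 + 4936) = 5572*4981 = 27754132)
(B - 36378)/(25503 - 73*67) = (27754132 - 36378)/(25503 - 73*67) = 27717754/(25503 - 4891) = 27717754/20612 = 27717754*(1/20612) = 13858877/10306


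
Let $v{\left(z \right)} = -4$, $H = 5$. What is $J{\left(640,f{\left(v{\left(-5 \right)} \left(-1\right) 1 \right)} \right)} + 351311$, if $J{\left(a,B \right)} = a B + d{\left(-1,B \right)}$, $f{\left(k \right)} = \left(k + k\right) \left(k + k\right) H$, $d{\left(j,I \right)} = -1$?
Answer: $556110$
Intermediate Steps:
$f{\left(k \right)} = 20 k^{2}$ ($f{\left(k \right)} = \left(k + k\right) \left(k + k\right) 5 = 2 k 2 k 5 = 4 k^{2} \cdot 5 = 20 k^{2}$)
$J{\left(a,B \right)} = -1 + B a$ ($J{\left(a,B \right)} = a B - 1 = B a - 1 = -1 + B a$)
$J{\left(640,f{\left(v{\left(-5 \right)} \left(-1\right) 1 \right)} \right)} + 351311 = \left(-1 + 20 \left(\left(-4\right) \left(-1\right) 1\right)^{2} \cdot 640\right) + 351311 = \left(-1 + 20 \left(4 \cdot 1\right)^{2} \cdot 640\right) + 351311 = \left(-1 + 20 \cdot 4^{2} \cdot 640\right) + 351311 = \left(-1 + 20 \cdot 16 \cdot 640\right) + 351311 = \left(-1 + 320 \cdot 640\right) + 351311 = \left(-1 + 204800\right) + 351311 = 204799 + 351311 = 556110$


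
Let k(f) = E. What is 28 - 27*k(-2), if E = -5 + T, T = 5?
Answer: 28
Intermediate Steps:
E = 0 (E = -5 + 5 = 0)
k(f) = 0
28 - 27*k(-2) = 28 - 27*0 = 28 + 0 = 28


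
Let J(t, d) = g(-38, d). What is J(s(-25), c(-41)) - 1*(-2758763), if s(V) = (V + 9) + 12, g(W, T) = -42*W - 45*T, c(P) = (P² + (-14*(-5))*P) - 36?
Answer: 2815484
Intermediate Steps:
c(P) = -36 + P² + 70*P (c(P) = (P² + 70*P) - 36 = -36 + P² + 70*P)
g(W, T) = -45*T - 42*W
s(V) = 21 + V (s(V) = (9 + V) + 12 = 21 + V)
J(t, d) = 1596 - 45*d (J(t, d) = -45*d - 42*(-38) = -45*d + 1596 = 1596 - 45*d)
J(s(-25), c(-41)) - 1*(-2758763) = (1596 - 45*(-36 + (-41)² + 70*(-41))) - 1*(-2758763) = (1596 - 45*(-36 + 1681 - 2870)) + 2758763 = (1596 - 45*(-1225)) + 2758763 = (1596 + 55125) + 2758763 = 56721 + 2758763 = 2815484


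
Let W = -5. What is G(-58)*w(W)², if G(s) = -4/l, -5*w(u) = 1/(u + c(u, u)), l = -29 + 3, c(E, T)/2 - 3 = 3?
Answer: 2/15925 ≈ 0.00012559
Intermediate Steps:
c(E, T) = 12 (c(E, T) = 6 + 2*3 = 6 + 6 = 12)
l = -26
w(u) = -1/(5*(12 + u)) (w(u) = -1/(5*(u + 12)) = -1/(5*(12 + u)))
G(s) = 2/13 (G(s) = -4/(-26) = -4*(-1/26) = 2/13)
G(-58)*w(W)² = 2*(-1/(60 + 5*(-5)))²/13 = 2*(-1/(60 - 25))²/13 = 2*(-1/35)²/13 = (2/13)*(1/1225) = 2/15925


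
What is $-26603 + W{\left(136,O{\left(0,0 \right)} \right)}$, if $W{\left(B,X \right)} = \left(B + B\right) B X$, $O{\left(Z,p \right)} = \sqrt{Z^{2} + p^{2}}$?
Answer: $-26603$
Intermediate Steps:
$W{\left(B,X \right)} = 2 X B^{2}$ ($W{\left(B,X \right)} = 2 B B X = 2 B^{2} X = 2 X B^{2}$)
$-26603 + W{\left(136,O{\left(0,0 \right)} \right)} = -26603 + 2 \sqrt{0^{2} + 0^{2}} \cdot 136^{2} = -26603 + 2 \sqrt{0 + 0} \cdot 18496 = -26603 + 2 \sqrt{0} \cdot 18496 = -26603 + 2 \cdot 0 \cdot 18496 = -26603 + 0 = -26603$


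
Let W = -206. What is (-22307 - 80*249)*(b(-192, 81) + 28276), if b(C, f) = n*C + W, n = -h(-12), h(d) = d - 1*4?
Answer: -1055590546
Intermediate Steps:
h(d) = -4 + d (h(d) = d - 4 = -4 + d)
n = 16 (n = -(-4 - 12) = -1*(-16) = 16)
b(C, f) = -206 + 16*C (b(C, f) = 16*C - 206 = -206 + 16*C)
(-22307 - 80*249)*(b(-192, 81) + 28276) = (-22307 - 80*249)*((-206 + 16*(-192)) + 28276) = (-22307 - 19920)*((-206 - 3072) + 28276) = -42227*(-3278 + 28276) = -42227*24998 = -1055590546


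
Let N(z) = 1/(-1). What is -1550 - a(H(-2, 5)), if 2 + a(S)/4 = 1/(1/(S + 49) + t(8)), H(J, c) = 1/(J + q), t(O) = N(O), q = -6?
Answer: -589022/383 ≈ -1537.9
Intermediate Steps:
N(z) = -1
t(O) = -1
H(J, c) = 1/(-6 + J) (H(J, c) = 1/(J - 6) = 1/(-6 + J))
a(S) = -8 + 4/(-1 + 1/(49 + S)) (a(S) = -8 + 4/(1/(S + 49) - 1) = -8 + 4/(1/(49 + S) - 1) = -8 + 4/(-1 + 1/(49 + S)))
-1550 - a(H(-2, 5)) = -1550 - 4*(145 + 3/(-6 - 2))/(-48 - 1/(-6 - 2)) = -1550 - 4*(145 + 3/(-8))/(-48 - 1/(-8)) = -1550 - 4*(145 + 3*(-1/8))/(-48 - 1*(-1/8)) = -1550 - 4*(145 - 3/8)/(-48 + 1/8) = -1550 - 4*1157/((-383/8)*8) = -1550 - 4*(-8)*1157/(383*8) = -1550 - 1*(-4628/383) = -1550 + 4628/383 = -589022/383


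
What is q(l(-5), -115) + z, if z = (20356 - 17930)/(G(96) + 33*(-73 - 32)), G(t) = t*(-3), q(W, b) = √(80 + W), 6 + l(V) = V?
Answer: -2426/3753 + √69 ≈ 7.6602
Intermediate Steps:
l(V) = -6 + V
G(t) = -3*t
z = -2426/3753 (z = (20356 - 17930)/(-3*96 + 33*(-73 - 32)) = 2426/(-288 + 33*(-105)) = 2426/(-288 - 3465) = 2426/(-3753) = 2426*(-1/3753) = -2426/3753 ≈ -0.64642)
q(l(-5), -115) + z = √(80 + (-6 - 5)) - 2426/3753 = √(80 - 11) - 2426/3753 = √69 - 2426/3753 = -2426/3753 + √69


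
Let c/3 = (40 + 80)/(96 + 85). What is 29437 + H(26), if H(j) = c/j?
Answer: 69265441/2353 ≈ 29437.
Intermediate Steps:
c = 360/181 (c = 3*((40 + 80)/(96 + 85)) = 3*(120/181) = 360/181 ≈ 1.9890)
H(j) = 360/(181*j)
29437 + H(26) = 29437 + (360/181)/26 = 29437 + (360/181)*(1/26) = 29437 + 180/2353 = 69265441/2353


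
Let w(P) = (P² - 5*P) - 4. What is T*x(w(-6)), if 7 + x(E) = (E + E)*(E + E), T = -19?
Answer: -292011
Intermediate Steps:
w(P) = -4 + P² - 5*P
x(E) = -7 + 4*E² (x(E) = -7 + (E + E)*(E + E) = -7 + (2*E)*(2*E) = -7 + 4*E²)
T*x(w(-6)) = -19*(-7 + 4*(-4 + (-6)² - 5*(-6))²) = -19*(-7 + 4*(-4 + 36 + 30)²) = -19*(-7 + 4*62²) = -19*(-7 + 4*3844) = -19*(-7 + 15376) = -19*15369 = -292011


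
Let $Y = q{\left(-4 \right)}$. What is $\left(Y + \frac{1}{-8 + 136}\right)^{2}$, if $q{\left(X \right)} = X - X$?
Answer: $\frac{1}{16384} \approx 6.1035 \cdot 10^{-5}$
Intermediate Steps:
$q{\left(X \right)} = 0$
$Y = 0$
$\left(Y + \frac{1}{-8 + 136}\right)^{2} = \left(0 + \frac{1}{-8 + 136}\right)^{2} = \left(0 + \frac{1}{128}\right)^{2} = \left(\frac{1}{128}\right)^{2} = \frac{1}{16384}$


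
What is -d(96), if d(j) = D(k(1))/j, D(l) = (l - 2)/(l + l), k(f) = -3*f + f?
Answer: -1/96 ≈ -0.010417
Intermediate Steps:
k(f) = -2*f
D(l) = (-2 + l)/(2*l) (D(l) = (-2 + l)/((2*l)) = (-2 + l)*(1/(2*l)) = (-2 + l)/(2*l))
d(j) = 1/j (d(j) = ((-2 - 2*1)/(2*((-2*1))))/j = ((½)*(-2 - 2)/(-2))/j = ((½)*(-½)*(-4))/j = 1/j)
-d(96) = -1/96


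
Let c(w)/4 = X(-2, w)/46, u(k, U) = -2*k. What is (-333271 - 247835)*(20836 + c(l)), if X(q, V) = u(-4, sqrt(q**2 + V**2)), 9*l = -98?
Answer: -278491563864/23 ≈ -1.2108e+10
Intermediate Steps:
l = -98/9 (l = (1/9)*(-98) = -98/9 ≈ -10.889)
X(q, V) = 8 (X(q, V) = -2*(-4) = 8)
c(w) = 16/23 (c(w) = 4*(8/46) = 4*(8*(1/46)) = 4*(4/23) = 16/23)
(-333271 - 247835)*(20836 + c(l)) = (-333271 - 247835)*(20836 + 16/23) = -581106*479244/23 = -278491563864/23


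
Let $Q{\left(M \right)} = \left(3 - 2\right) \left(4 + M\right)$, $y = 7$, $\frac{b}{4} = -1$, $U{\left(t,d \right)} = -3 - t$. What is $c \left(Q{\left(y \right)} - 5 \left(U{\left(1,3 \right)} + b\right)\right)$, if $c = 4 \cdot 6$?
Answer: $1224$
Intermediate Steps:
$b = -4$ ($b = 4 \left(-1\right) = -4$)
$c = 24$
$Q{\left(M \right)} = 4 + M$ ($Q{\left(M \right)} = 1 \left(4 + M\right) = 4 + M$)
$c \left(Q{\left(y \right)} - 5 \left(U{\left(1,3 \right)} + b\right)\right) = 24 \left(\left(4 + 7\right) - 5 \left(\left(-3 - 1\right) - 4\right)\right) = 24 \left(11 - 5 \left(\left(-3 - 1\right) - 4\right)\right) = 24 \left(11 - 5 \left(-4 - 4\right)\right) = 24 \left(11 - -40\right) = 24 \left(11 + 40\right) = 24 \cdot 51 = 1224$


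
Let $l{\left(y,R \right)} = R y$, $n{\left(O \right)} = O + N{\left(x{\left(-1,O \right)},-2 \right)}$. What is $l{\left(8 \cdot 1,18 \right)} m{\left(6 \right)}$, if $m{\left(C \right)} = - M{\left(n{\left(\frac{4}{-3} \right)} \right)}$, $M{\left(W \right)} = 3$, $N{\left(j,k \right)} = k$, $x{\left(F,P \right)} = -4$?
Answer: $-432$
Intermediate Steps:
$n{\left(O \right)} = -2 + O$ ($n{\left(O \right)} = O - 2 = -2 + O$)
$m{\left(C \right)} = -3$ ($m{\left(C \right)} = \left(-1\right) 3 = -3$)
$l{\left(8 \cdot 1,18 \right)} m{\left(6 \right)} = 18 \cdot 8 \cdot 1 \left(-3\right) = 18 \cdot 8 \left(-3\right) = 144 \left(-3\right) = -432$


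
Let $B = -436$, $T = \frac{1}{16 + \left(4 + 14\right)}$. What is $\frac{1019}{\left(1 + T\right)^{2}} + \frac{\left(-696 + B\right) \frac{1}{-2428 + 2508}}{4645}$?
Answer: $\frac{4377300357}{4552100} \approx 961.6$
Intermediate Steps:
$T = \frac{1}{34}$ ($T = \frac{1}{16 + 18} = \frac{1}{34} \approx 0.029412$)
$\frac{1019}{\left(1 + T\right)^{2}} + \frac{\left(-696 + B\right) \frac{1}{-2428 + 2508}}{4645} = \frac{1019}{\left(1 + \frac{1}{34}\right)^{2}} + \frac{\left(-696 - 436\right) \frac{1}{-2428 + 2508}}{4645} = \frac{1019}{\left(\frac{35}{34}\right)^{2}} + - \frac{1132}{80} \cdot \frac{1}{4645} = \frac{1019}{\frac{1225}{1156}} + \left(-1132\right) \frac{1}{80} \cdot \frac{1}{4645} = 1019 \cdot \frac{1156}{1225} - \frac{283}{92900} = \frac{1177964}{1225} - \frac{283}{92900} = \frac{4377300357}{4552100}$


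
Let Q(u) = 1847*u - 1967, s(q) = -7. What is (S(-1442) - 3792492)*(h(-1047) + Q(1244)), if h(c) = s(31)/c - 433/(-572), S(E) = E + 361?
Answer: -5215628190001464347/598884 ≈ -8.7089e+12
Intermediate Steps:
Q(u) = -1967 + 1847*u
S(E) = 361 + E
h(c) = 433/572 - 7/c (h(c) = -7/c - 433/(-572) = -7/c - 433*(-1/572) = -7/c + 433/572 = 433/572 - 7/c)
(S(-1442) - 3792492)*(h(-1047) + Q(1244)) = ((361 - 1442) - 3792492)*((433/572 - 7/(-1047)) + (-1967 + 1847*1244)) = (-1081 - 3792492)*((433/572 - 7*(-1/1047)) + (-1967 + 2297668)) = -3793573*((433/572 + 7/1047) + 2295701) = -3793573*(457355/598884 + 2295701) = -3793573*1374859055039/598884 = -5215628190001464347/598884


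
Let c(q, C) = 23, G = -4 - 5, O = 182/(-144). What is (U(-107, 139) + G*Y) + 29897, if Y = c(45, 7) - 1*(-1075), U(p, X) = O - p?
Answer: 1448693/72 ≈ 20121.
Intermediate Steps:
O = -91/72 (O = 182*(-1/144) = -91/72 ≈ -1.2639)
G = -9
U(p, X) = -91/72 - p
Y = 1098 (Y = 23 - 1*(-1075) = 23 + 1075 = 1098)
(U(-107, 139) + G*Y) + 29897 = ((-91/72 - 1*(-107)) - 9*1098) + 29897 = ((-91/72 + 107) - 9882) + 29897 = (7613/72 - 9882) + 29897 = -703891/72 + 29897 = 1448693/72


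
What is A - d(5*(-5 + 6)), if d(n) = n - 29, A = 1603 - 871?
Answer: 756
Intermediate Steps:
A = 732
d(n) = -29 + n
A - d(5*(-5 + 6)) = 732 - (-29 + 5*(-5 + 6)) = 732 - (-29 + 5*1) = 732 - (-29 + 5) = 732 - 1*(-24) = 732 + 24 = 756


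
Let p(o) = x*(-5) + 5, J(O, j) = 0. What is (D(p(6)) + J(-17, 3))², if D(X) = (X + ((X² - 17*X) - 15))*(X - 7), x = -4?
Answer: 14288400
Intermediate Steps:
p(o) = 25 (p(o) = -4*(-5) + 5 = 20 + 5 = 25)
D(X) = (-7 + X)*(-15 + X² - 16*X) (D(X) = (X + (-15 + X² - 17*X))*(-7 + X) = (-15 + X² - 16*X)*(-7 + X) = (-7 + X)*(-15 + X² - 16*X))
(D(p(6)) + J(-17, 3))² = ((105 + 25³ - 23*25² + 97*25) + 0)² = ((105 + 15625 - 23*625 + 2425) + 0)² = ((105 + 15625 - 14375 + 2425) + 0)² = (3780 + 0)² = 3780² = 14288400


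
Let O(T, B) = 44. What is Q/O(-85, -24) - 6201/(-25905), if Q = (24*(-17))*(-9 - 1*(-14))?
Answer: -398283/8635 ≈ -46.124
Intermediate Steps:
Q = -2040 (Q = -408*(-9 + 14) = -408*5 = -2040)
Q/O(-85, -24) - 6201/(-25905) = -2040/44 - 6201/(-25905) = -2040*1/44 - 6201*(-1/25905) = -510/11 + 2067/8635 = -398283/8635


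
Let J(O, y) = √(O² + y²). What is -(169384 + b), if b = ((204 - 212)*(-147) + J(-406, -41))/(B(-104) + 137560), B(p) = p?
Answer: -2910356035/17182 - √166517/137456 ≈ -1.6938e+5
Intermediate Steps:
b = 147/17182 + √166517/137456 (b = ((204 - 212)*(-147) + √((-406)² + (-41)²))/(-104 + 137560) = (-8*(-147) + √(164836 + 1681))/137456 = (1176 + √166517)*(1/137456) = 147/17182 + √166517/137456 ≈ 0.011524)
-(169384 + b) = -(169384 + (147/17182 + √166517/137456)) = -(2910356035/17182 + √166517/137456) = -2910356035/17182 - √166517/137456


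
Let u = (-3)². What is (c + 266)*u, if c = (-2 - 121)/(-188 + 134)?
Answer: 4829/2 ≈ 2414.5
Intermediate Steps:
c = 41/18 (c = -123/(-54) = -123*(-1/54) = 41/18 ≈ 2.2778)
u = 9
(c + 266)*u = (41/18 + 266)*9 = (4829/18)*9 = 4829/2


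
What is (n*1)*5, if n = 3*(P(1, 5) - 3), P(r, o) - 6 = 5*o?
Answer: 420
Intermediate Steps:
P(r, o) = 6 + 5*o
n = 84 (n = 3*((6 + 5*5) - 3) = 3*((6 + 25) - 3) = 3*(31 - 3) = 3*28 = 84)
(n*1)*5 = (84*1)*5 = 84*5 = 420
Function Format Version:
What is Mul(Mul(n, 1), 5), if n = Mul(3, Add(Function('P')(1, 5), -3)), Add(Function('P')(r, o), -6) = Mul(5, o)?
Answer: 420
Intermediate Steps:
Function('P')(r, o) = Add(6, Mul(5, o))
n = 84 (n = Mul(3, Add(Add(6, Mul(5, 5)), -3)) = Mul(3, Add(Add(6, 25), -3)) = Mul(3, Add(31, -3)) = Mul(3, 28) = 84)
Mul(Mul(n, 1), 5) = Mul(Mul(84, 1), 5) = Mul(84, 5) = 420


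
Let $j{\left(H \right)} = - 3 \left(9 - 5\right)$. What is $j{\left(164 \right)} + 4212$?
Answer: $4200$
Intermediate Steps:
$j{\left(H \right)} = -12$ ($j{\left(H \right)} = \left(-3\right) 4 = -12$)
$j{\left(164 \right)} + 4212 = -12 + 4212 = 4200$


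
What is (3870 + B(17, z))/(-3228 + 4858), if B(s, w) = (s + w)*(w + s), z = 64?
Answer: 10431/1630 ≈ 6.3994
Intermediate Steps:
B(s, w) = (s + w)² (B(s, w) = (s + w)*(s + w) = (s + w)²)
(3870 + B(17, z))/(-3228 + 4858) = (3870 + (17 + 64)²)/(-3228 + 4858) = (3870 + 81²)/1630 = (3870 + 6561)*(1/1630) = 10431*(1/1630) = 10431/1630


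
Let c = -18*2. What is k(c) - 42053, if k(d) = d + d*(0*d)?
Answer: -42089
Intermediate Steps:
c = -36
k(d) = d (k(d) = d + d*0 = d + 0 = d)
k(c) - 42053 = -36 - 42053 = -42089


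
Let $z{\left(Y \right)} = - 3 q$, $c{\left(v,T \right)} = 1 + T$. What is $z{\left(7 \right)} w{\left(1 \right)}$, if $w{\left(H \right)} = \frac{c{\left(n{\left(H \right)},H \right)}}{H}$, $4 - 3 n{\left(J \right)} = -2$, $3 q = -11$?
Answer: $22$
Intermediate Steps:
$q = - \frac{11}{3}$ ($q = \frac{1}{3} \left(-11\right) = - \frac{11}{3} \approx -3.6667$)
$n{\left(J \right)} = 2$ ($n{\left(J \right)} = \frac{4}{3} - - \frac{2}{3} = \frac{4}{3} + \frac{2}{3} = 2$)
$w{\left(H \right)} = \frac{1 + H}{H}$
$z{\left(Y \right)} = 11$ ($z{\left(Y \right)} = \left(-3\right) \left(- \frac{11}{3}\right) = 11$)
$z{\left(7 \right)} w{\left(1 \right)} = 11 \frac{1 + 1}{1} = 11 \cdot 1 \cdot 2 = 11 \cdot 2 = 22$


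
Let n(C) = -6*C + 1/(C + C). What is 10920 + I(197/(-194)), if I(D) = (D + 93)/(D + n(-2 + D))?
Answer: 20969053365/1919287 ≈ 10925.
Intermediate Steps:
n(C) = 1/(2*C) - 6*C (n(C) = -6*C + 1/(2*C) = 1/(2*C) - 6*C)
I(D) = (93 + D)/(12 + 1/(2*(-2 + D)) - 5*D) (I(D) = (D + 93)/(D + (1/(2*(-2 + D)) - 6*(-2 + D))) = (93 + D)/(D + (1/(2*(-2 + D)) + (12 - 6*D))) = (93 + D)/(D + (12 + 1/(2*(-2 + D)) - 6*D)) = (93 + D)/(12 + 1/(2*(-2 + D)) - 5*D))
10920 + I(197/(-194)) = 10920 + 2*(-2 + 197/(-194))*(93 + 197/(-194))/(1 + 2*(-2 + 197/(-194))*(12 - 985/(-194))) = 10920 + 2*(-2 + 197*(-1/194))*(93 + 197*(-1/194))/(1 + 2*(-2 + 197*(-1/194))*(12 - 985*(-1)/194)) = 10920 + 2*(-2 - 197/194)*(93 - 197/194)/(1 + 2*(-2 - 197/194)*(12 - 5*(-197/194))) = 10920 + 2*(-585/194)*(17845/194)/(1 + 2*(-585/194)*(12 + 985/194)) = 10920 + 2*(-585/194)*(17845/194)/(1 + 2*(-585/194)*(3313/194)) = 10920 + 2*(-585/194)*(17845/194)/(1 - 1938105/18818) = 10920 + 2*(-585/194)*(17845/194)/(-1919287/18818) = 10920 + 2*(-18818/1919287)*(-585/194)*(17845/194) = 10920 + 10439325/1919287 = 20969053365/1919287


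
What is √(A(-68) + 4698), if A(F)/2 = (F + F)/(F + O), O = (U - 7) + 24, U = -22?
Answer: √25055498/73 ≈ 68.569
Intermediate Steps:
O = -5 (O = (-22 - 7) + 24 = -29 + 24 = -5)
A(F) = 4*F/(-5 + F) (A(F) = 2*((F + F)/(F - 5)) = 2*((2*F)/(-5 + F)) = 2*(2*F/(-5 + F)) = 4*F/(-5 + F))
√(A(-68) + 4698) = √(4*(-68)/(-5 - 68) + 4698) = √(4*(-68)/(-73) + 4698) = √(4*(-68)*(-1/73) + 4698) = √(272/73 + 4698) = √(343226/73) = √25055498/73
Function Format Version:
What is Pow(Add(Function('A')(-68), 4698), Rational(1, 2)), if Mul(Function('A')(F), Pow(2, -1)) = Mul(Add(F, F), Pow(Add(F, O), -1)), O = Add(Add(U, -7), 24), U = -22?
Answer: Mul(Rational(1, 73), Pow(25055498, Rational(1, 2))) ≈ 68.569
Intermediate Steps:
O = -5 (O = Add(Add(-22, -7), 24) = Add(-29, 24) = -5)
Function('A')(F) = Mul(4, F, Pow(Add(-5, F), -1)) (Function('A')(F) = Mul(2, Mul(Add(F, F), Pow(Add(F, -5), -1))) = Mul(2, Mul(Mul(2, F), Pow(Add(-5, F), -1))) = Mul(2, Mul(2, F, Pow(Add(-5, F), -1))) = Mul(4, F, Pow(Add(-5, F), -1)))
Pow(Add(Function('A')(-68), 4698), Rational(1, 2)) = Pow(Add(Mul(4, -68, Pow(Add(-5, -68), -1)), 4698), Rational(1, 2)) = Pow(Add(Mul(4, -68, Pow(-73, -1)), 4698), Rational(1, 2)) = Pow(Add(Mul(4, -68, Rational(-1, 73)), 4698), Rational(1, 2)) = Pow(Add(Rational(272, 73), 4698), Rational(1, 2)) = Pow(Rational(343226, 73), Rational(1, 2)) = Mul(Rational(1, 73), Pow(25055498, Rational(1, 2)))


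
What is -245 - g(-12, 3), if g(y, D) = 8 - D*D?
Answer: -244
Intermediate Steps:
g(y, D) = 8 - D**2
-245 - g(-12, 3) = -245 - (8 - 1*3**2) = -245 - (8 - 1*9) = -245 - (8 - 9) = -245 - 1*(-1) = -245 + 1 = -244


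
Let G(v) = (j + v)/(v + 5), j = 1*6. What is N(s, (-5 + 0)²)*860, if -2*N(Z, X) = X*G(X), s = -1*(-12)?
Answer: -33325/3 ≈ -11108.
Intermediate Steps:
s = 12
j = 6
G(v) = (6 + v)/(5 + v) (G(v) = (6 + v)/(v + 5) = (6 + v)/(5 + v))
N(Z, X) = -X*(6 + X)/(2*(5 + X)) (N(Z, X) = -X*(6 + X)/(5 + X)/2 = -X*(6 + X)/(2*(5 + X)))
N(s, (-5 + 0)²)*860 = -(-5 + 0)²*(6 + (-5 + 0)²)/(10 + 2*(-5 + 0)²)*860 = -1*(-5)²*(6 + (-5)²)/(10 + 2*(-5)²)*860 = -1*25*(6 + 25)/(10 + 2*25)*860 = -1*25*31/(10 + 50)*860 = -1*25*31/60*860 = -1*25*1/60*31*860 = -155/12*860 = -33325/3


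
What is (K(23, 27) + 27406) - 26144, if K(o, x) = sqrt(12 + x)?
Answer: 1262 + sqrt(39) ≈ 1268.2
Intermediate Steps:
(K(23, 27) + 27406) - 26144 = (sqrt(12 + 27) + 27406) - 26144 = (sqrt(39) + 27406) - 26144 = (27406 + sqrt(39)) - 26144 = 1262 + sqrt(39)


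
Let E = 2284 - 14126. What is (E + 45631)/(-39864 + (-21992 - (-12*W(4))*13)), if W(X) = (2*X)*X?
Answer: -33789/56864 ≈ -0.59421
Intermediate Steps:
W(X) = 2*X**2
E = -11842
(E + 45631)/(-39864 + (-21992 - (-12*W(4))*13)) = (-11842 + 45631)/(-39864 + (-21992 - (-24*4**2)*13)) = 33789/(-39864 + (-21992 - (-24*16)*13)) = 33789/(-39864 + (-21992 - (-12*32)*13)) = 33789/(-39864 + (-21992 - (-384)*13)) = 33789/(-39864 + (-21992 - 1*(-4992))) = 33789/(-39864 + (-21992 + 4992)) = 33789/(-39864 - 17000) = 33789/(-56864) = 33789*(-1/56864) = -33789/56864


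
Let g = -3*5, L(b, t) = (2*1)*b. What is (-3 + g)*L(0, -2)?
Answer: 0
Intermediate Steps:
L(b, t) = 2*b
g = -15
(-3 + g)*L(0, -2) = (-3 - 15)*(2*0) = -18*0 = 0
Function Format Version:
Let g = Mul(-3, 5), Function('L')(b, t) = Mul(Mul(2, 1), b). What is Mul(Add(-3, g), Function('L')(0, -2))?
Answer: 0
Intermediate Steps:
Function('L')(b, t) = Mul(2, b)
g = -15
Mul(Add(-3, g), Function('L')(0, -2)) = Mul(Add(-3, -15), Mul(2, 0)) = Mul(-18, 0) = 0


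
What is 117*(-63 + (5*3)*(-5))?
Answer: -16146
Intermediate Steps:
117*(-63 + (5*3)*(-5)) = 117*(-63 + 15*(-5)) = 117*(-63 - 75) = 117*(-138) = -16146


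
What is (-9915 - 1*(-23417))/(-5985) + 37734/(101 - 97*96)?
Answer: -350204912/55127835 ≈ -6.3526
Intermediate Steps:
(-9915 - 1*(-23417))/(-5985) + 37734/(101 - 97*96) = (-9915 + 23417)*(-1/5985) + 37734/(101 - 9312) = 13502*(-1/5985) + 37734/(-9211) = -13502/5985 + 37734*(-1/9211) = -13502/5985 - 37734/9211 = -350204912/55127835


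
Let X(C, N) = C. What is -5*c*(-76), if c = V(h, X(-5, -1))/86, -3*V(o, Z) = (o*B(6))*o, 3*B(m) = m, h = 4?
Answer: -6080/129 ≈ -47.132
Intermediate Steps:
B(m) = m/3
V(o, Z) = -2*o²/3 (V(o, Z) = -o*((⅓)*6)*o/3 = -o*2*o/3 = -2*o*o/3 = -2*o²/3)
c = -16/129 (c = -⅔*4²/86 = -⅔*16*(1/86) = -32/3*1/86 = -16/129 ≈ -0.12403)
-5*c*(-76) = -5*(-16/129)*(-76) = (80/129)*(-76) = -6080/129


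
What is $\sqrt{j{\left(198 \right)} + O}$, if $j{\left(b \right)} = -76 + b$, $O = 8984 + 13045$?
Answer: $\sqrt{22151} \approx 148.83$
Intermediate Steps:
$O = 22029$
$\sqrt{j{\left(198 \right)} + O} = \sqrt{\left(-76 + 198\right) + 22029} = \sqrt{122 + 22029} = \sqrt{22151}$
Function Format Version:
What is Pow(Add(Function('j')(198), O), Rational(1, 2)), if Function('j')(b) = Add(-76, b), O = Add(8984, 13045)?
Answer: Pow(22151, Rational(1, 2)) ≈ 148.83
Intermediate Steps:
O = 22029
Pow(Add(Function('j')(198), O), Rational(1, 2)) = Pow(Add(Add(-76, 198), 22029), Rational(1, 2)) = Pow(Add(122, 22029), Rational(1, 2)) = Pow(22151, Rational(1, 2))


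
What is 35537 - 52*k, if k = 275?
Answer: 21237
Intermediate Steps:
35537 - 52*k = 35537 - 52*275 = 35537 - 1*14300 = 35537 - 14300 = 21237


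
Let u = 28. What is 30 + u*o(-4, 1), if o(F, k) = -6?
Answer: -138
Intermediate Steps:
30 + u*o(-4, 1) = 30 + 28*(-6) = 30 - 168 = -138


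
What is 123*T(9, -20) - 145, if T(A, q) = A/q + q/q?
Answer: -1547/20 ≈ -77.350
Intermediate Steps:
T(A, q) = 1 + A/q (T(A, q) = A/q + 1 = 1 + A/q)
123*T(9, -20) - 145 = 123*((9 - 20)/(-20)) - 145 = 123*(-1/20*(-11)) - 145 = 123*(11/20) - 145 = 1353/20 - 145 = -1547/20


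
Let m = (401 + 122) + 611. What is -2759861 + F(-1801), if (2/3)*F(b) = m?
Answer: -2758160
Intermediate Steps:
m = 1134 (m = 523 + 611 = 1134)
F(b) = 1701 (F(b) = (3/2)*1134 = 1701)
-2759861 + F(-1801) = -2759861 + 1701 = -2758160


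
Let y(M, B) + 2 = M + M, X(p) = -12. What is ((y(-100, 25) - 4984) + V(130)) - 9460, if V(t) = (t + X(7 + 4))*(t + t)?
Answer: 16034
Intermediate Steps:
V(t) = 2*t*(-12 + t) (V(t) = (t - 12)*(t + t) = (-12 + t)*(2*t) = 2*t*(-12 + t))
y(M, B) = -2 + 2*M (y(M, B) = -2 + (M + M) = -2 + 2*M)
((y(-100, 25) - 4984) + V(130)) - 9460 = (((-2 + 2*(-100)) - 4984) + 2*130*(-12 + 130)) - 9460 = (((-2 - 200) - 4984) + 2*130*118) - 9460 = ((-202 - 4984) + 30680) - 9460 = (-5186 + 30680) - 9460 = 25494 - 9460 = 16034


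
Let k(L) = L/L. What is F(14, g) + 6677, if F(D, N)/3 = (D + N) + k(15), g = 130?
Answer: 7112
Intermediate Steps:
k(L) = 1
F(D, N) = 3 + 3*D + 3*N (F(D, N) = 3*((D + N) + 1) = 3*(1 + D + N) = 3 + 3*D + 3*N)
F(14, g) + 6677 = (3 + 3*14 + 3*130) + 6677 = (3 + 42 + 390) + 6677 = 435 + 6677 = 7112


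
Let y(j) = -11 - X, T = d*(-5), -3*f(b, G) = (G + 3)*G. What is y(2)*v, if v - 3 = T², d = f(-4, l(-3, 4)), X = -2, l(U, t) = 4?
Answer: -19627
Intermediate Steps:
f(b, G) = -G*(3 + G)/3 (f(b, G) = -(G + 3)*G/3 = -(3 + G)*G/3 = -G*(3 + G)/3)
d = -28/3 (d = -⅓*4*(3 + 4) = -⅓*4*7 = -28/3 ≈ -9.3333)
T = 140/3 (T = -28/3*(-5) = 140/3 ≈ 46.667)
y(j) = -9 (y(j) = -11 - 1*(-2) = -11 + 2 = -9)
v = 19627/9 (v = 3 + (140/3)² = 3 + 19600/9 = 19627/9 ≈ 2180.8)
y(2)*v = -9*19627/9 = -19627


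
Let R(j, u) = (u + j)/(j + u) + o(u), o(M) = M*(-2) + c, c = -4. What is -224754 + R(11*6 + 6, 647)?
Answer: -226051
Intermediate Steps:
o(M) = -4 - 2*M (o(M) = M*(-2) - 4 = -2*M - 4 = -4 - 2*M)
R(j, u) = -3 - 2*u (R(j, u) = (u + j)/(j + u) + (-4 - 2*u) = (j + u)/(j + u) + (-4 - 2*u) = 1 + (-4 - 2*u) = -3 - 2*u)
-224754 + R(11*6 + 6, 647) = -224754 + (-3 - 2*647) = -224754 + (-3 - 1294) = -224754 - 1297 = -226051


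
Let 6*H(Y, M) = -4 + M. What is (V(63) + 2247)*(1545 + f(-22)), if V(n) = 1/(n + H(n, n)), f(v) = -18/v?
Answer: 16696992780/4807 ≈ 3.4735e+6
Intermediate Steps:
H(Y, M) = -2/3 + M/6 (H(Y, M) = (-4 + M)/6 = -2/3 + M/6)
V(n) = 1/(-2/3 + 7*n/6) (V(n) = 1/(n + (-2/3 + n/6)) = 1/(-2/3 + 7*n/6))
(V(63) + 2247)*(1545 + f(-22)) = (6/(-4 + 7*63) + 2247)*(1545 - 18/(-22)) = (6/(-4 + 441) + 2247)*(1545 - 18*(-1/22)) = (6/437 + 2247)*(1545 + 9/11) = (6*(1/437) + 2247)*(17004/11) = (6/437 + 2247)*(17004/11) = (981945/437)*(17004/11) = 16696992780/4807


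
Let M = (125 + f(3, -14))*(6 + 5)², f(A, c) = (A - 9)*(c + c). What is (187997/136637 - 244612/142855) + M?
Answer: 692010418708246/19519278635 ≈ 35453.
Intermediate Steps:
f(A, c) = 2*c*(-9 + A) (f(A, c) = (-9 + A)*(2*c) = 2*c*(-9 + A))
M = 35453 (M = (125 + 2*(-14)*(-9 + 3))*(6 + 5)² = (125 + 2*(-14)*(-6))*11² = (125 + 168)*121 = 293*121 = 35453)
(187997/136637 - 244612/142855) + M = (187997/136637 - 244612/142855) + 35453 = -6566738409/19519278635 + 35453 = 692010418708246/19519278635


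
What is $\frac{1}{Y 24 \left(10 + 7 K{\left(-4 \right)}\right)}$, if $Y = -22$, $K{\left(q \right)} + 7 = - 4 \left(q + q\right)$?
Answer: $- \frac{1}{97680} \approx -1.0238 \cdot 10^{-5}$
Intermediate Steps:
$K{\left(q \right)} = -7 - 8 q$ ($K{\left(q \right)} = -7 - 4 \left(q + q\right) = -7 - 4 \cdot 2 q = -7 - 8 q$)
$\frac{1}{Y 24 \left(10 + 7 K{\left(-4 \right)}\right)} = \frac{1}{\left(-22\right) 24 \left(10 + 7 \left(-7 - -32\right)\right)} = \frac{1}{\left(-528\right) \left(10 + 7 \left(-7 + 32\right)\right)} = \frac{1}{\left(-528\right) \left(10 + 7 \cdot 25\right)} = \frac{1}{\left(-528\right) \left(10 + 175\right)} = \frac{1}{\left(-528\right) 185} = \frac{1}{-97680} = - \frac{1}{97680}$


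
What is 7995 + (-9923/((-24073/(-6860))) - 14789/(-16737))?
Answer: 297471784676/57558543 ≈ 5168.2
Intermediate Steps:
7995 + (-9923/((-24073/(-6860))) - 14789/(-16737)) = 7995 + (-9923/((-24073*(-1/6860))) - 14789*(-1/16737)) = 7995 + (-9923/3439/980 + 14789/16737) = 7995 + (-9923*980/3439 + 14789/16737) = 7995 + (-9724540/3439 + 14789/16737) = 7995 - 162708766609/57558543 = 297471784676/57558543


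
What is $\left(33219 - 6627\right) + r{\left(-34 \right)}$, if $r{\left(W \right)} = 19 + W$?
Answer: $26577$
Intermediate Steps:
$\left(33219 - 6627\right) + r{\left(-34 \right)} = \left(33219 - 6627\right) + \left(19 - 34\right) = 26592 - 15 = 26577$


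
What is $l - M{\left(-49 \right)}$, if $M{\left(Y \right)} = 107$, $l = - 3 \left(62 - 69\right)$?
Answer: $-86$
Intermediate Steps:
$l = 21$ ($l = \left(-3\right) \left(-7\right) = 21$)
$l - M{\left(-49 \right)} = 21 - 107 = -86$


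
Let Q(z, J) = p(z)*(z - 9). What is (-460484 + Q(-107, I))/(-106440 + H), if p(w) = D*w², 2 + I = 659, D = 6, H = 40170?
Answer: 4214494/33135 ≈ 127.19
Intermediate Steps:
I = 657 (I = -2 + 659 = 657)
p(w) = 6*w²
Q(z, J) = 6*z²*(-9 + z) (Q(z, J) = (6*z²)*(z - 9) = (6*z²)*(-9 + z) = 6*z²*(-9 + z))
(-460484 + Q(-107, I))/(-106440 + H) = (-460484 + 6*(-107)²*(-9 - 107))/(-106440 + 40170) = (-460484 + 6*11449*(-116))/(-66270) = (-460484 - 7968504)*(-1/66270) = -8428988*(-1/66270) = 4214494/33135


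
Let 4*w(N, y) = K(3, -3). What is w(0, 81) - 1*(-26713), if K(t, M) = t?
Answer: 106855/4 ≈ 26714.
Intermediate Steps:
w(N, y) = 3/4 (w(N, y) = (1/4)*3 = 3/4)
w(0, 81) - 1*(-26713) = 3/4 - 1*(-26713) = 3/4 + 26713 = 106855/4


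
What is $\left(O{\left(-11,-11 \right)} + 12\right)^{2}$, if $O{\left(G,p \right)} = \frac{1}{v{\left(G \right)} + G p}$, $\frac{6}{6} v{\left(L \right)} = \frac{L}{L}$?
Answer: $\frac{2146225}{14884} \approx 144.2$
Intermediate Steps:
$v{\left(L \right)} = 1$ ($v{\left(L \right)} = \frac{L}{L} = 1$)
$O{\left(G,p \right)} = \frac{1}{1 + G p}$
$\left(O{\left(-11,-11 \right)} + 12\right)^{2} = \left(\frac{1}{1 - -121} + 12\right)^{2} = \left(\frac{1}{1 + 121} + 12\right)^{2} = \left(\frac{1}{122} + 12\right)^{2} = \left(\frac{1465}{122}\right)^{2} = \frac{2146225}{14884}$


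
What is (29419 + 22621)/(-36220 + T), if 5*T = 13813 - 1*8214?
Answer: -260200/175501 ≈ -1.4826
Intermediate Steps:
T = 5599/5 (T = (13813 - 1*8214)/5 = (13813 - 8214)/5 = (1/5)*5599 = 5599/5 ≈ 1119.8)
(29419 + 22621)/(-36220 + T) = (29419 + 22621)/(-36220 + 5599/5) = 52040/(-175501/5) = 52040*(-5/175501) = -260200/175501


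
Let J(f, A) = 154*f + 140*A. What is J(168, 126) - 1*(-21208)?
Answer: 64720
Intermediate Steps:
J(f, A) = 140*A + 154*f
J(168, 126) - 1*(-21208) = (140*126 + 154*168) - 1*(-21208) = (17640 + 25872) + 21208 = 43512 + 21208 = 64720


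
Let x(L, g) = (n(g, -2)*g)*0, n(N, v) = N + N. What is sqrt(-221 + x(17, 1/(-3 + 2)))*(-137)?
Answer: -137*I*sqrt(221) ≈ -2036.7*I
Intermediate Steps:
n(N, v) = 2*N
x(L, g) = 0 (x(L, g) = ((2*g)*g)*0 = (2*g**2)*0 = 0)
sqrt(-221 + x(17, 1/(-3 + 2)))*(-137) = sqrt(-221 + 0)*(-137) = sqrt(-221)*(-137) = (I*sqrt(221))*(-137) = -137*I*sqrt(221)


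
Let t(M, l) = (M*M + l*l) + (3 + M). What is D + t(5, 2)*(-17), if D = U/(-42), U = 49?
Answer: -3781/6 ≈ -630.17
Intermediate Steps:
t(M, l) = 3 + M + M**2 + l**2 (t(M, l) = (M**2 + l**2) + (3 + M) = 3 + M + M**2 + l**2)
D = -7/6 (D = 49/(-42) = 49*(-1/42) = -7/6 ≈ -1.1667)
D + t(5, 2)*(-17) = -7/6 + (3 + 5 + 5**2 + 2**2)*(-17) = -7/6 + (3 + 5 + 25 + 4)*(-17) = -7/6 + 37*(-17) = -7/6 - 629 = -3781/6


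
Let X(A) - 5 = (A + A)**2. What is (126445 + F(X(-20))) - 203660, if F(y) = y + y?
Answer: -74005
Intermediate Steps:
X(A) = 5 + 4*A**2 (X(A) = 5 + (A + A)**2 = 5 + (2*A)**2 = 5 + 4*A**2)
F(y) = 2*y
(126445 + F(X(-20))) - 203660 = (126445 + 2*(5 + 4*(-20)**2)) - 203660 = (126445 + 2*(5 + 4*400)) - 203660 = (126445 + 2*(5 + 1600)) - 203660 = (126445 + 2*1605) - 203660 = (126445 + 3210) - 203660 = 129655 - 203660 = -74005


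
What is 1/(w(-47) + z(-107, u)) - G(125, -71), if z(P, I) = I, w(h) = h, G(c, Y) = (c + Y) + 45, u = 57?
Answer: -989/10 ≈ -98.900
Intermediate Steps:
G(c, Y) = 45 + Y + c (G(c, Y) = (Y + c) + 45 = 45 + Y + c)
1/(w(-47) + z(-107, u)) - G(125, -71) = 1/(-47 + 57) - (45 - 71 + 125) = 1/10 - 1*99 = ⅒ - 99 = -989/10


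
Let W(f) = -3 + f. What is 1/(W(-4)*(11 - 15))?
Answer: 1/28 ≈ 0.035714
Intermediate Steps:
1/(W(-4)*(11 - 15)) = 1/((-3 - 4)*(11 - 15)) = 1/(-7*(-4)) = 1/28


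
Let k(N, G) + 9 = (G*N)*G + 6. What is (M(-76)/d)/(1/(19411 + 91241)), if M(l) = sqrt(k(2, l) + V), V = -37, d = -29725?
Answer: -221304*sqrt(2878)/29725 ≈ -399.40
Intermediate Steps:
k(N, G) = -3 + N*G**2 (k(N, G) = -9 + ((G*N)*G + 6) = -9 + (N*G**2 + 6) = -9 + (6 + N*G**2) = -3 + N*G**2)
M(l) = sqrt(-40 + 2*l**2) (M(l) = sqrt((-3 + 2*l**2) - 37) = sqrt(-40 + 2*l**2))
(M(-76)/d)/(1/(19411 + 91241)) = (sqrt(-40 + 2*(-76)**2)/(-29725))/(1/(19411 + 91241)) = (sqrt(-40 + 2*5776)*(-1/29725))/(1/110652) = (sqrt(-40 + 11552)*(-1/29725))/(1/110652) = (sqrt(11512)*(-1/29725))*110652 = ((2*sqrt(2878))*(-1/29725))*110652 = -2*sqrt(2878)/29725*110652 = -221304*sqrt(2878)/29725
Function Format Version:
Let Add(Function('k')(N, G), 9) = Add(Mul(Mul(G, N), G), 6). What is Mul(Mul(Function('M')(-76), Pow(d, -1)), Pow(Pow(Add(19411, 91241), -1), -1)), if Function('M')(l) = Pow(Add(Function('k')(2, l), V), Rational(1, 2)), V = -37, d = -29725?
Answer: Mul(Rational(-221304, 29725), Pow(2878, Rational(1, 2))) ≈ -399.40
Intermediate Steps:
Function('k')(N, G) = Add(-3, Mul(N, Pow(G, 2))) (Function('k')(N, G) = Add(-9, Add(Mul(Mul(G, N), G), 6)) = Add(-9, Add(Mul(N, Pow(G, 2)), 6)) = Add(-9, Add(6, Mul(N, Pow(G, 2)))) = Add(-3, Mul(N, Pow(G, 2))))
Function('M')(l) = Pow(Add(-40, Mul(2, Pow(l, 2))), Rational(1, 2)) (Function('M')(l) = Pow(Add(Add(-3, Mul(2, Pow(l, 2))), -37), Rational(1, 2)) = Pow(Add(-40, Mul(2, Pow(l, 2))), Rational(1, 2)))
Mul(Mul(Function('M')(-76), Pow(d, -1)), Pow(Pow(Add(19411, 91241), -1), -1)) = Mul(Mul(Pow(Add(-40, Mul(2, Pow(-76, 2))), Rational(1, 2)), Pow(-29725, -1)), Pow(Pow(Add(19411, 91241), -1), -1)) = Mul(Mul(Pow(Add(-40, Mul(2, 5776)), Rational(1, 2)), Rational(-1, 29725)), Pow(Pow(110652, -1), -1)) = Mul(Mul(Pow(Add(-40, 11552), Rational(1, 2)), Rational(-1, 29725)), Pow(Rational(1, 110652), -1)) = Mul(Mul(Pow(11512, Rational(1, 2)), Rational(-1, 29725)), 110652) = Mul(Mul(Mul(2, Pow(2878, Rational(1, 2))), Rational(-1, 29725)), 110652) = Mul(Mul(Rational(-2, 29725), Pow(2878, Rational(1, 2))), 110652) = Mul(Rational(-221304, 29725), Pow(2878, Rational(1, 2)))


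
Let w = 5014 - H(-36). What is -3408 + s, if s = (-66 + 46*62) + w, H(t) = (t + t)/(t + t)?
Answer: 4391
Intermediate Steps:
H(t) = 1 (H(t) = (2*t)/((2*t)) = (2*t)*(1/(2*t)) = 1)
w = 5013 (w = 5014 - 1*1 = 5014 - 1 = 5013)
s = 7799 (s = (-66 + 46*62) + 5013 = (-66 + 2852) + 5013 = 2786 + 5013 = 7799)
-3408 + s = -3408 + 7799 = 4391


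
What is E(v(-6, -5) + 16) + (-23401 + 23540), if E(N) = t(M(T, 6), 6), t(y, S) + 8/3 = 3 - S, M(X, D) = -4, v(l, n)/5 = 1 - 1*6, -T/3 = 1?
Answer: 400/3 ≈ 133.33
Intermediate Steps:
T = -3 (T = -3*1 = -3)
v(l, n) = -25 (v(l, n) = 5*(1 - 1*6) = 5*(1 - 6) = 5*(-5) = -25)
t(y, S) = 1/3 - S (t(y, S) = -8/3 + (3 - S) = 1/3 - S)
E(N) = -17/3 (E(N) = 1/3 - 1*6 = 1/3 - 6 = -17/3)
E(v(-6, -5) + 16) + (-23401 + 23540) = -17/3 + (-23401 + 23540) = -17/3 + 139 = 400/3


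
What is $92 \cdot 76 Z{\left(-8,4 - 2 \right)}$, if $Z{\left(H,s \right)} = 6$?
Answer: $41952$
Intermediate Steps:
$92 \cdot 76 Z{\left(-8,4 - 2 \right)} = 92 \cdot 76 \cdot 6 = 6992 \cdot 6 = 41952$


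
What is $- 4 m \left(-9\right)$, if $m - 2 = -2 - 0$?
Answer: $0$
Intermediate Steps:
$m = 0$ ($m = 2 - 2 = 0$)
$- 4 m \left(-9\right) = \left(-4\right) 0 \left(-9\right) = 0 \left(-9\right) = 0$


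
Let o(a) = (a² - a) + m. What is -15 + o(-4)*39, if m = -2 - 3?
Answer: 570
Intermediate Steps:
m = -5
o(a) = -5 + a² - a (o(a) = (a² - a) - 5 = -5 + a² - a)
-15 + o(-4)*39 = -15 + (-5 + (-4)² - 1*(-4))*39 = -15 + (-5 + 16 + 4)*39 = -15 + 15*39 = -15 + 585 = 570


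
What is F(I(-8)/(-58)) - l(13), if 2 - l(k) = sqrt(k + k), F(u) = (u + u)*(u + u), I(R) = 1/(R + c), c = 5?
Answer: -15137/7569 + sqrt(26) ≈ 3.0992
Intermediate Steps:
I(R) = 1/(5 + R) (I(R) = 1/(R + 5) = 1/(5 + R))
F(u) = 4*u**2 (F(u) = (2*u)*(2*u) = 4*u**2)
l(k) = 2 - sqrt(2)*sqrt(k) (l(k) = 2 - sqrt(k + k) = 2 - sqrt(2*k) = 2 - sqrt(2)*sqrt(k))
F(I(-8)/(-58)) - l(13) = 4*(1/((5 - 8)*(-58)))**2 - (2 - sqrt(2)*sqrt(13)) = 4*(-1/58/(-3))**2 - (2 - sqrt(26)) = 4*(-1/3*(-1/58))**2 + (-2 + sqrt(26)) = 4*(1/174)**2 + (-2 + sqrt(26)) = 4*(1/30276) + (-2 + sqrt(26)) = 1/7569 + (-2 + sqrt(26)) = -15137/7569 + sqrt(26)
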